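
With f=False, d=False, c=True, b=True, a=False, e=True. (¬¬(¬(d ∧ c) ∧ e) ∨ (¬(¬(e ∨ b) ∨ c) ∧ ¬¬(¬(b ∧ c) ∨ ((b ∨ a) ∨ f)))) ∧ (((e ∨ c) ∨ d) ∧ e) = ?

d ∧ c = False ∧ True = False
¬(d ∧ c) = ¬False = True
¬(d ∧ c) ∧ e = True ∧ True = True
¬(¬(d ∧ c) ∧ e) = ¬True = False
¬¬(¬(d ∧ c) ∧ e) = ¬False = True
e ∨ b = True ∨ True = True
¬(e ∨ b) = ¬True = False
¬(e ∨ b) ∨ c = False ∨ True = True
¬(¬(e ∨ b) ∨ c) = ¬True = False
b ∧ c = True ∧ True = True
¬(b ∧ c) = ¬True = False
b ∨ a = True ∨ False = True
(b ∨ a) ∨ f = True ∨ False = True
¬(b ∧ c) ∨ ((b ∨ a) ∨ f) = False ∨ True = True
¬(¬(b ∧ c) ∨ ((b ∨ a) ∨ f)) = ¬True = False
¬¬(¬(b ∧ c) ∨ ((b ∨ a) ∨ f)) = ¬False = True
¬(¬(e ∨ b) ∨ c) ∧ ¬¬(¬(b ∧ c) ∨ ((b ∨ a) ∨ f)) = False ∧ True = False
¬¬(¬(d ∧ c) ∧ e) ∨ (¬(¬(e ∨ b) ∨ c) ∧ ¬¬(¬(b ∧ c) ∨ ((b ∨ a) ∨ f))) = True ∨ False = True
e ∨ c = True ∨ True = True
(e ∨ c) ∨ d = True ∨ False = True
((e ∨ c) ∨ d) ∧ e = True ∧ True = True
(¬¬(¬(d ∧ c) ∧ e) ∨ (¬(¬(e ∨ b) ∨ c) ∧ ¬¬(¬(b ∧ c) ∨ ((b ∨ a) ∨ f)))) ∧ (((e ∨ c) ∨ d) ∧ e) = True ∧ True = True

True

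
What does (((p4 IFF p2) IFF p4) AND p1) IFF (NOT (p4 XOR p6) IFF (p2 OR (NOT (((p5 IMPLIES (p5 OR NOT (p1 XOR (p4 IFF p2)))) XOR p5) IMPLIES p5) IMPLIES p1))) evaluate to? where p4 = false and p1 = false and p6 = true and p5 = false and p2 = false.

false

p4 IFF p2 = false IFF false = true
(p4 IFF p2) IFF p4 = true IFF false = false
((p4 IFF p2) IFF p4) AND p1 = false AND false = false
p4 XOR p6 = false XOR true = true
NOT (p4 XOR p6) = NOT true = false
p4 IFF p2 = false IFF false = true
p1 XOR (p4 IFF p2) = false XOR true = true
NOT (p1 XOR (p4 IFF p2)) = NOT true = false
p5 OR NOT (p1 XOR (p4 IFF p2)) = false OR false = false
p5 IMPLIES (p5 OR NOT (p1 XOR (p4 IFF p2))) = false IMPLIES false = true
(p5 IMPLIES (p5 OR NOT (p1 XOR (p4 IFF p2)))) XOR p5 = true XOR false = true
((p5 IMPLIES (p5 OR NOT (p1 XOR (p4 IFF p2)))) XOR p5) IMPLIES p5 = true IMPLIES false = false
NOT (((p5 IMPLIES (p5 OR NOT (p1 XOR (p4 IFF p2)))) XOR p5) IMPLIES p5) = NOT false = true
NOT (((p5 IMPLIES (p5 OR NOT (p1 XOR (p4 IFF p2)))) XOR p5) IMPLIES p5) IMPLIES p1 = true IMPLIES false = false
p2 OR (NOT (((p5 IMPLIES (p5 OR NOT (p1 XOR (p4 IFF p2)))) XOR p5) IMPLIES p5) IMPLIES p1) = false OR false = false
NOT (p4 XOR p6) IFF (p2 OR (NOT (((p5 IMPLIES (p5 OR NOT (p1 XOR (p4 IFF p2)))) XOR p5) IMPLIES p5) IMPLIES p1)) = false IFF false = true
(((p4 IFF p2) IFF p4) AND p1) IFF (NOT (p4 XOR p6) IFF (p2 OR (NOT (((p5 IMPLIES (p5 OR NOT (p1 XOR (p4 IFF p2)))) XOR p5) IMPLIES p5) IMPLIES p1))) = false IFF true = false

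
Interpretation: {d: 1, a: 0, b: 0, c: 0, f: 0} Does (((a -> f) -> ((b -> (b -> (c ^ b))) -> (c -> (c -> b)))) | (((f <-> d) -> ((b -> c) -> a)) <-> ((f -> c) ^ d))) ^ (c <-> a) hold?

Substituting d=1, a=0, b=0, c=0, f=0:
a -> f = 0 -> 0 = 1
c ^ b = 0 ^ 0 = 0
b -> (c ^ b) = 0 -> 0 = 1
b -> (b -> (c ^ b)) = 0 -> 1 = 1
c -> b = 0 -> 0 = 1
c -> (c -> b) = 0 -> 1 = 1
(b -> (b -> (c ^ b))) -> (c -> (c -> b)) = 1 -> 1 = 1
(a -> f) -> ((b -> (b -> (c ^ b))) -> (c -> (c -> b))) = 1 -> 1 = 1
f <-> d = 0 <-> 1 = 0
b -> c = 0 -> 0 = 1
(b -> c) -> a = 1 -> 0 = 0
(f <-> d) -> ((b -> c) -> a) = 0 -> 0 = 1
f -> c = 0 -> 0 = 1
(f -> c) ^ d = 1 ^ 1 = 0
((f <-> d) -> ((b -> c) -> a)) <-> ((f -> c) ^ d) = 1 <-> 0 = 0
((a -> f) -> ((b -> (b -> (c ^ b))) -> (c -> (c -> b)))) | (((f <-> d) -> ((b -> c) -> a)) <-> ((f -> c) ^ d)) = 1 | 0 = 1
c <-> a = 0 <-> 0 = 1
(((a -> f) -> ((b -> (b -> (c ^ b))) -> (c -> (c -> b)))) | (((f <-> d) -> ((b -> c) -> a)) <-> ((f -> c) ^ d))) ^ (c <-> a) = 1 ^ 1 = 0

0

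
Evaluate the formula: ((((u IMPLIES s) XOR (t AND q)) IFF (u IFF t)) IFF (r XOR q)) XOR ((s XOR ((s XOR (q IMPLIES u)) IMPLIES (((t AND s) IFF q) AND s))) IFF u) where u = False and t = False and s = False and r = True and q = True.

False

Substituting u=False, t=False, s=False, r=True, q=True:
u IMPLIES s = False IMPLIES False = True
t AND q = False AND True = False
(u IMPLIES s) XOR (t AND q) = True XOR False = True
u IFF t = False IFF False = True
((u IMPLIES s) XOR (t AND q)) IFF (u IFF t) = True IFF True = True
r XOR q = True XOR True = False
(((u IMPLIES s) XOR (t AND q)) IFF (u IFF t)) IFF (r XOR q) = True IFF False = False
q IMPLIES u = True IMPLIES False = False
s XOR (q IMPLIES u) = False XOR False = False
t AND s = False AND False = False
(t AND s) IFF q = False IFF True = False
((t AND s) IFF q) AND s = False AND False = False
(s XOR (q IMPLIES u)) IMPLIES (((t AND s) IFF q) AND s) = False IMPLIES False = True
s XOR ((s XOR (q IMPLIES u)) IMPLIES (((t AND s) IFF q) AND s)) = False XOR True = True
(s XOR ((s XOR (q IMPLIES u)) IMPLIES (((t AND s) IFF q) AND s))) IFF u = True IFF False = False
((((u IMPLIES s) XOR (t AND q)) IFF (u IFF t)) IFF (r XOR q)) XOR ((s XOR ((s XOR (q IMPLIES u)) IMPLIES (((t AND s) IFF q) AND s))) IFF u) = False XOR False = False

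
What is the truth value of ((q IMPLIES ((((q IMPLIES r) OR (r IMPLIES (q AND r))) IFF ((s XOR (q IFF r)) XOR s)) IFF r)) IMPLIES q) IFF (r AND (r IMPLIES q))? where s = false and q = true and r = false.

q IMPLIES r = true IMPLIES false = false
q AND r = true AND false = false
r IMPLIES (q AND r) = false IMPLIES false = true
(q IMPLIES r) OR (r IMPLIES (q AND r)) = false OR true = true
q IFF r = true IFF false = false
s XOR (q IFF r) = false XOR false = false
(s XOR (q IFF r)) XOR s = false XOR false = false
((q IMPLIES r) OR (r IMPLIES (q AND r))) IFF ((s XOR (q IFF r)) XOR s) = true IFF false = false
(((q IMPLIES r) OR (r IMPLIES (q AND r))) IFF ((s XOR (q IFF r)) XOR s)) IFF r = false IFF false = true
q IMPLIES ((((q IMPLIES r) OR (r IMPLIES (q AND r))) IFF ((s XOR (q IFF r)) XOR s)) IFF r) = true IMPLIES true = true
(q IMPLIES ((((q IMPLIES r) OR (r IMPLIES (q AND r))) IFF ((s XOR (q IFF r)) XOR s)) IFF r)) IMPLIES q = true IMPLIES true = true
r IMPLIES q = false IMPLIES true = true
r AND (r IMPLIES q) = false AND true = false
((q IMPLIES ((((q IMPLIES r) OR (r IMPLIES (q AND r))) IFF ((s XOR (q IFF r)) XOR s)) IFF r)) IMPLIES q) IFF (r AND (r IMPLIES q)) = true IFF false = false

false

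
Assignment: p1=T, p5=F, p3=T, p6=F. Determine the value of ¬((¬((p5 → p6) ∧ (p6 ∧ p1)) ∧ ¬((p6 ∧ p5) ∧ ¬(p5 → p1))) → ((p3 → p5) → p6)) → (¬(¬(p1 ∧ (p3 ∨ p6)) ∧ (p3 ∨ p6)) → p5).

T

Substituting p1=T, p5=F, p3=T, p6=F:
p5 → p6 = F → F = T
p6 ∧ p1 = F ∧ T = F
(p5 → p6) ∧ (p6 ∧ p1) = T ∧ F = F
¬((p5 → p6) ∧ (p6 ∧ p1)) = ¬F = T
p6 ∧ p5 = F ∧ F = F
p5 → p1 = F → T = T
¬(p5 → p1) = ¬T = F
(p6 ∧ p5) ∧ ¬(p5 → p1) = F ∧ F = F
¬((p6 ∧ p5) ∧ ¬(p5 → p1)) = ¬F = T
¬((p5 → p6) ∧ (p6 ∧ p1)) ∧ ¬((p6 ∧ p5) ∧ ¬(p5 → p1)) = T ∧ T = T
p3 → p5 = T → F = F
(p3 → p5) → p6 = F → F = T
(¬((p5 → p6) ∧ (p6 ∧ p1)) ∧ ¬((p6 ∧ p5) ∧ ¬(p5 → p1))) → ((p3 → p5) → p6) = T → T = T
¬((¬((p5 → p6) ∧ (p6 ∧ p1)) ∧ ¬((p6 ∧ p5) ∧ ¬(p5 → p1))) → ((p3 → p5) → p6)) = ¬T = F
p3 ∨ p6 = T ∨ F = T
p1 ∧ (p3 ∨ p6) = T ∧ T = T
¬(p1 ∧ (p3 ∨ p6)) = ¬T = F
p3 ∨ p6 = T ∨ F = T
¬(p1 ∧ (p3 ∨ p6)) ∧ (p3 ∨ p6) = F ∧ T = F
¬(¬(p1 ∧ (p3 ∨ p6)) ∧ (p3 ∨ p6)) = ¬F = T
¬(¬(p1 ∧ (p3 ∨ p6)) ∧ (p3 ∨ p6)) → p5 = T → F = F
¬((¬((p5 → p6) ∧ (p6 ∧ p1)) ∧ ¬((p6 ∧ p5) ∧ ¬(p5 → p1))) → ((p3 → p5) → p6)) → (¬(¬(p1 ∧ (p3 ∨ p6)) ∧ (p3 ∨ p6)) → p5) = F → F = T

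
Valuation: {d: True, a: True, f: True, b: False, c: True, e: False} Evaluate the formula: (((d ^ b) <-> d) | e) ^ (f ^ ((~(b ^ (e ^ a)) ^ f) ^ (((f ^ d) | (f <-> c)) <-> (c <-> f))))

False

Substituting d=True, a=True, f=True, b=False, c=True, e=False:
d ^ b = True ^ False = True
(d ^ b) <-> d = True <-> True = True
((d ^ b) <-> d) | e = True | False = True
e ^ a = False ^ True = True
b ^ (e ^ a) = False ^ True = True
~(b ^ (e ^ a)) = ~True = False
~(b ^ (e ^ a)) ^ f = False ^ True = True
f ^ d = True ^ True = False
f <-> c = True <-> True = True
(f ^ d) | (f <-> c) = False | True = True
c <-> f = True <-> True = True
((f ^ d) | (f <-> c)) <-> (c <-> f) = True <-> True = True
(~(b ^ (e ^ a)) ^ f) ^ (((f ^ d) | (f <-> c)) <-> (c <-> f)) = True ^ True = False
f ^ ((~(b ^ (e ^ a)) ^ f) ^ (((f ^ d) | (f <-> c)) <-> (c <-> f))) = True ^ False = True
(((d ^ b) <-> d) | e) ^ (f ^ ((~(b ^ (e ^ a)) ^ f) ^ (((f ^ d) | (f <-> c)) <-> (c <-> f)))) = True ^ True = False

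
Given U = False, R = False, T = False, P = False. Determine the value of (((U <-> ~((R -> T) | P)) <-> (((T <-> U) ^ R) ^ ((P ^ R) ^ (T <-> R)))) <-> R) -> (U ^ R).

Substituting U=False, R=False, T=False, P=False:
R -> T = False -> False = True
(R -> T) | P = True | False = True
~((R -> T) | P) = ~True = False
U <-> ~((R -> T) | P) = False <-> False = True
T <-> U = False <-> False = True
(T <-> U) ^ R = True ^ False = True
P ^ R = False ^ False = False
T <-> R = False <-> False = True
(P ^ R) ^ (T <-> R) = False ^ True = True
((T <-> U) ^ R) ^ ((P ^ R) ^ (T <-> R)) = True ^ True = False
(U <-> ~((R -> T) | P)) <-> (((T <-> U) ^ R) ^ ((P ^ R) ^ (T <-> R))) = True <-> False = False
((U <-> ~((R -> T) | P)) <-> (((T <-> U) ^ R) ^ ((P ^ R) ^ (T <-> R)))) <-> R = False <-> False = True
U ^ R = False ^ False = False
(((U <-> ~((R -> T) | P)) <-> (((T <-> U) ^ R) ^ ((P ^ R) ^ (T <-> R)))) <-> R) -> (U ^ R) = True -> False = False

False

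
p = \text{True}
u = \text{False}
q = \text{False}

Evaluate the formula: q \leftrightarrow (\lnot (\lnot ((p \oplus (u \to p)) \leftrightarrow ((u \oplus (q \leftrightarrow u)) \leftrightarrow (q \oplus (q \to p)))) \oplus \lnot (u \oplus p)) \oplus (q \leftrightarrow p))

u \to p = \text{False} \to \text{True} = \text{True}
p \oplus (u \to p) = \text{True} \oplus \text{True} = \text{False}
q \leftrightarrow u = \text{False} \leftrightarrow \text{False} = \text{True}
u \oplus (q \leftrightarrow u) = \text{False} \oplus \text{True} = \text{True}
q \to p = \text{False} \to \text{True} = \text{True}
q \oplus (q \to p) = \text{False} \oplus \text{True} = \text{True}
(u \oplus (q \leftrightarrow u)) \leftrightarrow (q \oplus (q \to p)) = \text{True} \leftrightarrow \text{True} = \text{True}
(p \oplus (u \to p)) \leftrightarrow ((u \oplus (q \leftrightarrow u)) \leftrightarrow (q \oplus (q \to p))) = \text{False} \leftrightarrow \text{True} = \text{False}
\lnot ((p \oplus (u \to p)) \leftrightarrow ((u \oplus (q \leftrightarrow u)) \leftrightarrow (q \oplus (q \to p)))) = \lnot \text{False} = \text{True}
u \oplus p = \text{False} \oplus \text{True} = \text{True}
\lnot (u \oplus p) = \lnot \text{True} = \text{False}
\lnot ((p \oplus (u \to p)) \leftrightarrow ((u \oplus (q \leftrightarrow u)) \leftrightarrow (q \oplus (q \to p)))) \oplus \lnot (u \oplus p) = \text{True} \oplus \text{False} = \text{True}
\lnot (\lnot ((p \oplus (u \to p)) \leftrightarrow ((u \oplus (q \leftrightarrow u)) \leftrightarrow (q \oplus (q \to p)))) \oplus \lnot (u \oplus p)) = \lnot \text{True} = \text{False}
q \leftrightarrow p = \text{False} \leftrightarrow \text{True} = \text{False}
\lnot (\lnot ((p \oplus (u \to p)) \leftrightarrow ((u \oplus (q \leftrightarrow u)) \leftrightarrow (q \oplus (q \to p)))) \oplus \lnot (u \oplus p)) \oplus (q \leftrightarrow p) = \text{False} \oplus \text{False} = \text{False}
q \leftrightarrow (\lnot (\lnot ((p \oplus (u \to p)) \leftrightarrow ((u \oplus (q \leftrightarrow u)) \leftrightarrow (q \oplus (q \to p)))) \oplus \lnot (u \oplus p)) \oplus (q \leftrightarrow p)) = \text{False} \leftrightarrow \text{False} = \text{True}

\text{True}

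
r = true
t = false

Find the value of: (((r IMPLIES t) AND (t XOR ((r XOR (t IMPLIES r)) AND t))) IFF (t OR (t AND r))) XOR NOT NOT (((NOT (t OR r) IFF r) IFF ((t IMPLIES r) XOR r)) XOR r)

true

r IMPLIES t = true IMPLIES false = false
t IMPLIES r = false IMPLIES true = true
r XOR (t IMPLIES r) = true XOR true = false
(r XOR (t IMPLIES r)) AND t = false AND false = false
t XOR ((r XOR (t IMPLIES r)) AND t) = false XOR false = false
(r IMPLIES t) AND (t XOR ((r XOR (t IMPLIES r)) AND t)) = false AND false = false
t AND r = false AND true = false
t OR (t AND r) = false OR false = false
((r IMPLIES t) AND (t XOR ((r XOR (t IMPLIES r)) AND t))) IFF (t OR (t AND r)) = false IFF false = true
t OR r = false OR true = true
NOT (t OR r) = NOT true = false
NOT (t OR r) IFF r = false IFF true = false
t IMPLIES r = false IMPLIES true = true
(t IMPLIES r) XOR r = true XOR true = false
(NOT (t OR r) IFF r) IFF ((t IMPLIES r) XOR r) = false IFF false = true
((NOT (t OR r) IFF r) IFF ((t IMPLIES r) XOR r)) XOR r = true XOR true = false
NOT (((NOT (t OR r) IFF r) IFF ((t IMPLIES r) XOR r)) XOR r) = NOT false = true
NOT NOT (((NOT (t OR r) IFF r) IFF ((t IMPLIES r) XOR r)) XOR r) = NOT true = false
(((r IMPLIES t) AND (t XOR ((r XOR (t IMPLIES r)) AND t))) IFF (t OR (t AND r))) XOR NOT NOT (((NOT (t OR r) IFF r) IFF ((t IMPLIES r) XOR r)) XOR r) = true XOR false = true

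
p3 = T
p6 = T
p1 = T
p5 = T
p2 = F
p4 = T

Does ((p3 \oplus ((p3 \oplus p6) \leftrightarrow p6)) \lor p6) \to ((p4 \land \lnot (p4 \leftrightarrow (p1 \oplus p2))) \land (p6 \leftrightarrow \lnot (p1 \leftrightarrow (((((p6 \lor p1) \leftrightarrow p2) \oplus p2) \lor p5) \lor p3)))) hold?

Substituting p3=T, p6=T, p1=T, p5=T, p2=F, p4=T:
p3 \oplus p6 = T \oplus T = F
(p3 \oplus p6) \leftrightarrow p6 = F \leftrightarrow T = F
p3 \oplus ((p3 \oplus p6) \leftrightarrow p6) = T \oplus F = T
(p3 \oplus ((p3 \oplus p6) \leftrightarrow p6)) \lor p6 = T \lor T = T
p1 \oplus p2 = T \oplus F = T
p4 \leftrightarrow (p1 \oplus p2) = T \leftrightarrow T = T
\lnot (p4 \leftrightarrow (p1 \oplus p2)) = \lnot T = F
p4 \land \lnot (p4 \leftrightarrow (p1 \oplus p2)) = T \land F = F
p6 \lor p1 = T \lor T = T
(p6 \lor p1) \leftrightarrow p2 = T \leftrightarrow F = F
((p6 \lor p1) \leftrightarrow p2) \oplus p2 = F \oplus F = F
(((p6 \lor p1) \leftrightarrow p2) \oplus p2) \lor p5 = F \lor T = T
((((p6 \lor p1) \leftrightarrow p2) \oplus p2) \lor p5) \lor p3 = T \lor T = T
p1 \leftrightarrow (((((p6 \lor p1) \leftrightarrow p2) \oplus p2) \lor p5) \lor p3) = T \leftrightarrow T = T
\lnot (p1 \leftrightarrow (((((p6 \lor p1) \leftrightarrow p2) \oplus p2) \lor p5) \lor p3)) = \lnot T = F
p6 \leftrightarrow \lnot (p1 \leftrightarrow (((((p6 \lor p1) \leftrightarrow p2) \oplus p2) \lor p5) \lor p3)) = T \leftrightarrow F = F
(p4 \land \lnot (p4 \leftrightarrow (p1 \oplus p2))) \land (p6 \leftrightarrow \lnot (p1 \leftrightarrow (((((p6 \lor p1) \leftrightarrow p2) \oplus p2) \lor p5) \lor p3))) = F \land F = F
((p3 \oplus ((p3 \oplus p6) \leftrightarrow p6)) \lor p6) \to ((p4 \land \lnot (p4 \leftrightarrow (p1 \oplus p2))) \land (p6 \leftrightarrow \lnot (p1 \leftrightarrow (((((p6 \lor p1) \leftrightarrow p2) \oplus p2) \lor p5) \lor p3)))) = T \to F = F

F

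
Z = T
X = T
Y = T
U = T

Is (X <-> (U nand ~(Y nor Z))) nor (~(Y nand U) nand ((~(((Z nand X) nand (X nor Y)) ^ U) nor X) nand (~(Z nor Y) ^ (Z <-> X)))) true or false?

Substituting Z=T, X=T, Y=T, U=T:
Y nor Z = T nor T = F
~(Y nor Z) = ~F = T
U nand ~(Y nor Z) = T nand T = F
X <-> (U nand ~(Y nor Z)) = T <-> F = F
Y nand U = T nand T = F
~(Y nand U) = ~F = T
Z nand X = T nand T = F
X nor Y = T nor T = F
(Z nand X) nand (X nor Y) = F nand F = T
((Z nand X) nand (X nor Y)) ^ U = T ^ T = F
~(((Z nand X) nand (X nor Y)) ^ U) = ~F = T
~(((Z nand X) nand (X nor Y)) ^ U) nor X = T nor T = F
Z nor Y = T nor T = F
~(Z nor Y) = ~F = T
Z <-> X = T <-> T = T
~(Z nor Y) ^ (Z <-> X) = T ^ T = F
(~(((Z nand X) nand (X nor Y)) ^ U) nor X) nand (~(Z nor Y) ^ (Z <-> X)) = F nand F = T
~(Y nand U) nand ((~(((Z nand X) nand (X nor Y)) ^ U) nor X) nand (~(Z nor Y) ^ (Z <-> X))) = T nand T = F
(X <-> (U nand ~(Y nor Z))) nor (~(Y nand U) nand ((~(((Z nand X) nand (X nor Y)) ^ U) nor X) nand (~(Z nor Y) ^ (Z <-> X)))) = F nor F = T

T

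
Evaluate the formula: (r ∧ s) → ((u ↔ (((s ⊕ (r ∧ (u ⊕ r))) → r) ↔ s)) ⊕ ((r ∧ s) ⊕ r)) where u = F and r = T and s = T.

r ∧ s = T ∧ T = T
u ⊕ r = F ⊕ T = T
r ∧ (u ⊕ r) = T ∧ T = T
s ⊕ (r ∧ (u ⊕ r)) = T ⊕ T = F
(s ⊕ (r ∧ (u ⊕ r))) → r = F → T = T
((s ⊕ (r ∧ (u ⊕ r))) → r) ↔ s = T ↔ T = T
u ↔ (((s ⊕ (r ∧ (u ⊕ r))) → r) ↔ s) = F ↔ T = F
r ∧ s = T ∧ T = T
(r ∧ s) ⊕ r = T ⊕ T = F
(u ↔ (((s ⊕ (r ∧ (u ⊕ r))) → r) ↔ s)) ⊕ ((r ∧ s) ⊕ r) = F ⊕ F = F
(r ∧ s) → ((u ↔ (((s ⊕ (r ∧ (u ⊕ r))) → r) ↔ s)) ⊕ ((r ∧ s) ⊕ r)) = T → F = F

F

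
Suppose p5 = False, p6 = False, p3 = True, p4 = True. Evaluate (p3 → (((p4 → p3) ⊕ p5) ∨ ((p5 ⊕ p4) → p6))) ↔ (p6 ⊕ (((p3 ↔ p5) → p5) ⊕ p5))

p4 → p3 = True → True = True
(p4 → p3) ⊕ p5 = True ⊕ False = True
p5 ⊕ p4 = False ⊕ True = True
(p5 ⊕ p4) → p6 = True → False = False
((p4 → p3) ⊕ p5) ∨ ((p5 ⊕ p4) → p6) = True ∨ False = True
p3 → (((p4 → p3) ⊕ p5) ∨ ((p5 ⊕ p4) → p6)) = True → True = True
p3 ↔ p5 = True ↔ False = False
(p3 ↔ p5) → p5 = False → False = True
((p3 ↔ p5) → p5) ⊕ p5 = True ⊕ False = True
p6 ⊕ (((p3 ↔ p5) → p5) ⊕ p5) = False ⊕ True = True
(p3 → (((p4 → p3) ⊕ p5) ∨ ((p5 ⊕ p4) → p6))) ↔ (p6 ⊕ (((p3 ↔ p5) → p5) ⊕ p5)) = True ↔ True = True

True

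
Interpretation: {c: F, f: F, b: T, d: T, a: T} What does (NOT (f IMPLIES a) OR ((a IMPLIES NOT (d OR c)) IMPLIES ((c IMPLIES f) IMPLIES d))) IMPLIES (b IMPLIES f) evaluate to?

F

f IMPLIES a = F IMPLIES T = T
NOT (f IMPLIES a) = NOT T = F
d OR c = T OR F = T
NOT (d OR c) = NOT T = F
a IMPLIES NOT (d OR c) = T IMPLIES F = F
c IMPLIES f = F IMPLIES F = T
(c IMPLIES f) IMPLIES d = T IMPLIES T = T
(a IMPLIES NOT (d OR c)) IMPLIES ((c IMPLIES f) IMPLIES d) = F IMPLIES T = T
NOT (f IMPLIES a) OR ((a IMPLIES NOT (d OR c)) IMPLIES ((c IMPLIES f) IMPLIES d)) = F OR T = T
b IMPLIES f = T IMPLIES F = F
(NOT (f IMPLIES a) OR ((a IMPLIES NOT (d OR c)) IMPLIES ((c IMPLIES f) IMPLIES d))) IMPLIES (b IMPLIES f) = T IMPLIES F = F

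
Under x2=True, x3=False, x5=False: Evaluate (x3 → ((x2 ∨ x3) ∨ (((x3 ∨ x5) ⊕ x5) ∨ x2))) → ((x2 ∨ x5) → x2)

x2 ∨ x3 = True ∨ False = True
x3 ∨ x5 = False ∨ False = False
(x3 ∨ x5) ⊕ x5 = False ⊕ False = False
((x3 ∨ x5) ⊕ x5) ∨ x2 = False ∨ True = True
(x2 ∨ x3) ∨ (((x3 ∨ x5) ⊕ x5) ∨ x2) = True ∨ True = True
x3 → ((x2 ∨ x3) ∨ (((x3 ∨ x5) ⊕ x5) ∨ x2)) = False → True = True
x2 ∨ x5 = True ∨ False = True
(x2 ∨ x5) → x2 = True → True = True
(x3 → ((x2 ∨ x3) ∨ (((x3 ∨ x5) ⊕ x5) ∨ x2))) → ((x2 ∨ x5) → x2) = True → True = True

True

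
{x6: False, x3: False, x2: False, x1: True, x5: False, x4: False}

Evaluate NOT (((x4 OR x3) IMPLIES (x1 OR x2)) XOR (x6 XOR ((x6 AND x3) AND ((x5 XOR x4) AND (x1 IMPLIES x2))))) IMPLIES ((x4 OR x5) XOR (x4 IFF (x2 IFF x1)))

x4 OR x3 = False OR False = False
x1 OR x2 = True OR False = True
(x4 OR x3) IMPLIES (x1 OR x2) = False IMPLIES True = True
x6 AND x3 = False AND False = False
x5 XOR x4 = False XOR False = False
x1 IMPLIES x2 = True IMPLIES False = False
(x5 XOR x4) AND (x1 IMPLIES x2) = False AND False = False
(x6 AND x3) AND ((x5 XOR x4) AND (x1 IMPLIES x2)) = False AND False = False
x6 XOR ((x6 AND x3) AND ((x5 XOR x4) AND (x1 IMPLIES x2))) = False XOR False = False
((x4 OR x3) IMPLIES (x1 OR x2)) XOR (x6 XOR ((x6 AND x3) AND ((x5 XOR x4) AND (x1 IMPLIES x2)))) = True XOR False = True
NOT (((x4 OR x3) IMPLIES (x1 OR x2)) XOR (x6 XOR ((x6 AND x3) AND ((x5 XOR x4) AND (x1 IMPLIES x2))))) = NOT True = False
x4 OR x5 = False OR False = False
x2 IFF x1 = False IFF True = False
x4 IFF (x2 IFF x1) = False IFF False = True
(x4 OR x5) XOR (x4 IFF (x2 IFF x1)) = False XOR True = True
NOT (((x4 OR x3) IMPLIES (x1 OR x2)) XOR (x6 XOR ((x6 AND x3) AND ((x5 XOR x4) AND (x1 IMPLIES x2))))) IMPLIES ((x4 OR x5) XOR (x4 IFF (x2 IFF x1))) = False IMPLIES True = True

True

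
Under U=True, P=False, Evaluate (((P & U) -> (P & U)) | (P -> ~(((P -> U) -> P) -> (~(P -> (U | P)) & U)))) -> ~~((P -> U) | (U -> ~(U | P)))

True

Substituting U=True, P=False:
P & U = False & True = False
P & U = False & True = False
(P & U) -> (P & U) = False -> False = True
P -> U = False -> True = True
(P -> U) -> P = True -> False = False
U | P = True | False = True
P -> (U | P) = False -> True = True
~(P -> (U | P)) = ~True = False
~(P -> (U | P)) & U = False & True = False
((P -> U) -> P) -> (~(P -> (U | P)) & U) = False -> False = True
~(((P -> U) -> P) -> (~(P -> (U | P)) & U)) = ~True = False
P -> ~(((P -> U) -> P) -> (~(P -> (U | P)) & U)) = False -> False = True
((P & U) -> (P & U)) | (P -> ~(((P -> U) -> P) -> (~(P -> (U | P)) & U))) = True | True = True
P -> U = False -> True = True
U | P = True | False = True
~(U | P) = ~True = False
U -> ~(U | P) = True -> False = False
(P -> U) | (U -> ~(U | P)) = True | False = True
~((P -> U) | (U -> ~(U | P))) = ~True = False
~~((P -> U) | (U -> ~(U | P))) = ~False = True
(((P & U) -> (P & U)) | (P -> ~(((P -> U) -> P) -> (~(P -> (U | P)) & U)))) -> ~~((P -> U) | (U -> ~(U | P))) = True -> True = True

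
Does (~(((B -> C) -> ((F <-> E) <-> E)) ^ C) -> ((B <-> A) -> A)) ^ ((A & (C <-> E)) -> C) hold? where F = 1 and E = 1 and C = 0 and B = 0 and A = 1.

Substituting F=1, E=1, C=0, B=0, A=1:
B -> C = 0 -> 0 = 1
F <-> E = 1 <-> 1 = 1
(F <-> E) <-> E = 1 <-> 1 = 1
(B -> C) -> ((F <-> E) <-> E) = 1 -> 1 = 1
((B -> C) -> ((F <-> E) <-> E)) ^ C = 1 ^ 0 = 1
~(((B -> C) -> ((F <-> E) <-> E)) ^ C) = ~1 = 0
B <-> A = 0 <-> 1 = 0
(B <-> A) -> A = 0 -> 1 = 1
~(((B -> C) -> ((F <-> E) <-> E)) ^ C) -> ((B <-> A) -> A) = 0 -> 1 = 1
C <-> E = 0 <-> 1 = 0
A & (C <-> E) = 1 & 0 = 0
(A & (C <-> E)) -> C = 0 -> 0 = 1
(~(((B -> C) -> ((F <-> E) <-> E)) ^ C) -> ((B <-> A) -> A)) ^ ((A & (C <-> E)) -> C) = 1 ^ 1 = 0

0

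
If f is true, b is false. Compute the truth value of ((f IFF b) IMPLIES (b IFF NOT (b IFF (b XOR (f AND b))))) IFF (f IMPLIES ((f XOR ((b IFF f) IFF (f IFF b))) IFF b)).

true

f IFF b = true IFF false = false
f AND b = true AND false = false
b XOR (f AND b) = false XOR false = false
b IFF (b XOR (f AND b)) = false IFF false = true
NOT (b IFF (b XOR (f AND b))) = NOT true = false
b IFF NOT (b IFF (b XOR (f AND b))) = false IFF false = true
(f IFF b) IMPLIES (b IFF NOT (b IFF (b XOR (f AND b)))) = false IMPLIES true = true
b IFF f = false IFF true = false
f IFF b = true IFF false = false
(b IFF f) IFF (f IFF b) = false IFF false = true
f XOR ((b IFF f) IFF (f IFF b)) = true XOR true = false
(f XOR ((b IFF f) IFF (f IFF b))) IFF b = false IFF false = true
f IMPLIES ((f XOR ((b IFF f) IFF (f IFF b))) IFF b) = true IMPLIES true = true
((f IFF b) IMPLIES (b IFF NOT (b IFF (b XOR (f AND b))))) IFF (f IMPLIES ((f XOR ((b IFF f) IFF (f IFF b))) IFF b)) = true IFF true = true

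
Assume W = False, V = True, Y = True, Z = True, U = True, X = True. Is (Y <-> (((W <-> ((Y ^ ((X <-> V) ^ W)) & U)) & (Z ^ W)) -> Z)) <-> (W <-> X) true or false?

False

Substituting W=False, V=True, Y=True, Z=True, U=True, X=True:
X <-> V = True <-> True = True
(X <-> V) ^ W = True ^ False = True
Y ^ ((X <-> V) ^ W) = True ^ True = False
(Y ^ ((X <-> V) ^ W)) & U = False & True = False
W <-> ((Y ^ ((X <-> V) ^ W)) & U) = False <-> False = True
Z ^ W = True ^ False = True
(W <-> ((Y ^ ((X <-> V) ^ W)) & U)) & (Z ^ W) = True & True = True
((W <-> ((Y ^ ((X <-> V) ^ W)) & U)) & (Z ^ W)) -> Z = True -> True = True
Y <-> (((W <-> ((Y ^ ((X <-> V) ^ W)) & U)) & (Z ^ W)) -> Z) = True <-> True = True
W <-> X = False <-> True = False
(Y <-> (((W <-> ((Y ^ ((X <-> V) ^ W)) & U)) & (Z ^ W)) -> Z)) <-> (W <-> X) = True <-> False = False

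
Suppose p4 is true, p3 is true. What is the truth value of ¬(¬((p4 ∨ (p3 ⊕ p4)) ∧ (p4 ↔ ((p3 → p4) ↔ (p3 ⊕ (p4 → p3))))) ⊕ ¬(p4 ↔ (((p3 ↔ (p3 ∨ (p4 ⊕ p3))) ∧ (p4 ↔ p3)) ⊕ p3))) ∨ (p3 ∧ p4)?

p3 ⊕ p4 = True ⊕ True = False
p4 ∨ (p3 ⊕ p4) = True ∨ False = True
p3 → p4 = True → True = True
p4 → p3 = True → True = True
p3 ⊕ (p4 → p3) = True ⊕ True = False
(p3 → p4) ↔ (p3 ⊕ (p4 → p3)) = True ↔ False = False
p4 ↔ ((p3 → p4) ↔ (p3 ⊕ (p4 → p3))) = True ↔ False = False
(p4 ∨ (p3 ⊕ p4)) ∧ (p4 ↔ ((p3 → p4) ↔ (p3 ⊕ (p4 → p3)))) = True ∧ False = False
¬((p4 ∨ (p3 ⊕ p4)) ∧ (p4 ↔ ((p3 → p4) ↔ (p3 ⊕ (p4 → p3))))) = ¬False = True
p4 ⊕ p3 = True ⊕ True = False
p3 ∨ (p4 ⊕ p3) = True ∨ False = True
p3 ↔ (p3 ∨ (p4 ⊕ p3)) = True ↔ True = True
p4 ↔ p3 = True ↔ True = True
(p3 ↔ (p3 ∨ (p4 ⊕ p3))) ∧ (p4 ↔ p3) = True ∧ True = True
((p3 ↔ (p3 ∨ (p4 ⊕ p3))) ∧ (p4 ↔ p3)) ⊕ p3 = True ⊕ True = False
p4 ↔ (((p3 ↔ (p3 ∨ (p4 ⊕ p3))) ∧ (p4 ↔ p3)) ⊕ p3) = True ↔ False = False
¬(p4 ↔ (((p3 ↔ (p3 ∨ (p4 ⊕ p3))) ∧ (p4 ↔ p3)) ⊕ p3)) = ¬False = True
¬((p4 ∨ (p3 ⊕ p4)) ∧ (p4 ↔ ((p3 → p4) ↔ (p3 ⊕ (p4 → p3))))) ⊕ ¬(p4 ↔ (((p3 ↔ (p3 ∨ (p4 ⊕ p3))) ∧ (p4 ↔ p3)) ⊕ p3)) = True ⊕ True = False
¬(¬((p4 ∨ (p3 ⊕ p4)) ∧ (p4 ↔ ((p3 → p4) ↔ (p3 ⊕ (p4 → p3))))) ⊕ ¬(p4 ↔ (((p3 ↔ (p3 ∨ (p4 ⊕ p3))) ∧ (p4 ↔ p3)) ⊕ p3))) = ¬False = True
p3 ∧ p4 = True ∧ True = True
¬(¬((p4 ∨ (p3 ⊕ p4)) ∧ (p4 ↔ ((p3 → p4) ↔ (p3 ⊕ (p4 → p3))))) ⊕ ¬(p4 ↔ (((p3 ↔ (p3 ∨ (p4 ⊕ p3))) ∧ (p4 ↔ p3)) ⊕ p3))) ∨ (p3 ∧ p4) = True ∨ True = True

True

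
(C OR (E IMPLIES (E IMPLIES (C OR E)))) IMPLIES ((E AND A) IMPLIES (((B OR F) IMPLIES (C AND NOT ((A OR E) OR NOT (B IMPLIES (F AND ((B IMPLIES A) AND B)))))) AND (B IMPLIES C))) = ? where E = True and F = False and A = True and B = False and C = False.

True

C OR E = False OR True = True
E IMPLIES (C OR E) = True IMPLIES True = True
E IMPLIES (E IMPLIES (C OR E)) = True IMPLIES True = True
C OR (E IMPLIES (E IMPLIES (C OR E))) = False OR True = True
E AND A = True AND True = True
B OR F = False OR False = False
A OR E = True OR True = True
B IMPLIES A = False IMPLIES True = True
(B IMPLIES A) AND B = True AND False = False
F AND ((B IMPLIES A) AND B) = False AND False = False
B IMPLIES (F AND ((B IMPLIES A) AND B)) = False IMPLIES False = True
NOT (B IMPLIES (F AND ((B IMPLIES A) AND B))) = NOT True = False
(A OR E) OR NOT (B IMPLIES (F AND ((B IMPLIES A) AND B))) = True OR False = True
NOT ((A OR E) OR NOT (B IMPLIES (F AND ((B IMPLIES A) AND B)))) = NOT True = False
C AND NOT ((A OR E) OR NOT (B IMPLIES (F AND ((B IMPLIES A) AND B)))) = False AND False = False
(B OR F) IMPLIES (C AND NOT ((A OR E) OR NOT (B IMPLIES (F AND ((B IMPLIES A) AND B))))) = False IMPLIES False = True
B IMPLIES C = False IMPLIES False = True
((B OR F) IMPLIES (C AND NOT ((A OR E) OR NOT (B IMPLIES (F AND ((B IMPLIES A) AND B)))))) AND (B IMPLIES C) = True AND True = True
(E AND A) IMPLIES (((B OR F) IMPLIES (C AND NOT ((A OR E) OR NOT (B IMPLIES (F AND ((B IMPLIES A) AND B)))))) AND (B IMPLIES C)) = True IMPLIES True = True
(C OR (E IMPLIES (E IMPLIES (C OR E)))) IMPLIES ((E AND A) IMPLIES (((B OR F) IMPLIES (C AND NOT ((A OR E) OR NOT (B IMPLIES (F AND ((B IMPLIES A) AND B)))))) AND (B IMPLIES C))) = True IMPLIES True = True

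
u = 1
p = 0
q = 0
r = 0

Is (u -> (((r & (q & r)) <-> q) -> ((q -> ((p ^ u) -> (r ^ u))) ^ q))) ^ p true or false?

1

q & r = 0 & 0 = 0
r & (q & r) = 0 & 0 = 0
(r & (q & r)) <-> q = 0 <-> 0 = 1
p ^ u = 0 ^ 1 = 1
r ^ u = 0 ^ 1 = 1
(p ^ u) -> (r ^ u) = 1 -> 1 = 1
q -> ((p ^ u) -> (r ^ u)) = 0 -> 1 = 1
(q -> ((p ^ u) -> (r ^ u))) ^ q = 1 ^ 0 = 1
((r & (q & r)) <-> q) -> ((q -> ((p ^ u) -> (r ^ u))) ^ q) = 1 -> 1 = 1
u -> (((r & (q & r)) <-> q) -> ((q -> ((p ^ u) -> (r ^ u))) ^ q)) = 1 -> 1 = 1
(u -> (((r & (q & r)) <-> q) -> ((q -> ((p ^ u) -> (r ^ u))) ^ q))) ^ p = 1 ^ 0 = 1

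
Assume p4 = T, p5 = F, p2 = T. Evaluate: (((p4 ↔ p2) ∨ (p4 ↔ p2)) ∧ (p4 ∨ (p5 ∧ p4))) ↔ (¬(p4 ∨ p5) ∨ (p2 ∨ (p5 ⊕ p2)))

T

Substituting p4=T, p5=F, p2=T:
p4 ↔ p2 = T ↔ T = T
p4 ↔ p2 = T ↔ T = T
(p4 ↔ p2) ∨ (p4 ↔ p2) = T ∨ T = T
p5 ∧ p4 = F ∧ T = F
p4 ∨ (p5 ∧ p4) = T ∨ F = T
((p4 ↔ p2) ∨ (p4 ↔ p2)) ∧ (p4 ∨ (p5 ∧ p4)) = T ∧ T = T
p4 ∨ p5 = T ∨ F = T
¬(p4 ∨ p5) = ¬T = F
p5 ⊕ p2 = F ⊕ T = T
p2 ∨ (p5 ⊕ p2) = T ∨ T = T
¬(p4 ∨ p5) ∨ (p2 ∨ (p5 ⊕ p2)) = F ∨ T = T
(((p4 ↔ p2) ∨ (p4 ↔ p2)) ∧ (p4 ∨ (p5 ∧ p4))) ↔ (¬(p4 ∨ p5) ∨ (p2 ∨ (p5 ⊕ p2))) = T ↔ T = T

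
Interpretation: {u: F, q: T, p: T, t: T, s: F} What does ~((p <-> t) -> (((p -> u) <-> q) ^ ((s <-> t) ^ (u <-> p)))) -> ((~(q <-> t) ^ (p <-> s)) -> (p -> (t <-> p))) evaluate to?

T

p <-> t = T <-> T = T
p -> u = T -> F = F
(p -> u) <-> q = F <-> T = F
s <-> t = F <-> T = F
u <-> p = F <-> T = F
(s <-> t) ^ (u <-> p) = F ^ F = F
((p -> u) <-> q) ^ ((s <-> t) ^ (u <-> p)) = F ^ F = F
(p <-> t) -> (((p -> u) <-> q) ^ ((s <-> t) ^ (u <-> p))) = T -> F = F
~((p <-> t) -> (((p -> u) <-> q) ^ ((s <-> t) ^ (u <-> p)))) = ~F = T
q <-> t = T <-> T = T
~(q <-> t) = ~T = F
p <-> s = T <-> F = F
~(q <-> t) ^ (p <-> s) = F ^ F = F
t <-> p = T <-> T = T
p -> (t <-> p) = T -> T = T
(~(q <-> t) ^ (p <-> s)) -> (p -> (t <-> p)) = F -> T = T
~((p <-> t) -> (((p -> u) <-> q) ^ ((s <-> t) ^ (u <-> p)))) -> ((~(q <-> t) ^ (p <-> s)) -> (p -> (t <-> p))) = T -> T = T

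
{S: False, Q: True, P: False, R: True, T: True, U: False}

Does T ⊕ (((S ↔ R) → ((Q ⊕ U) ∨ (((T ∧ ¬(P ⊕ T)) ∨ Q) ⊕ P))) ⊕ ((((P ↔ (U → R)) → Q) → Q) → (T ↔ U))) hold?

S ↔ R = False ↔ True = False
Q ⊕ U = True ⊕ False = True
P ⊕ T = False ⊕ True = True
¬(P ⊕ T) = ¬True = False
T ∧ ¬(P ⊕ T) = True ∧ False = False
(T ∧ ¬(P ⊕ T)) ∨ Q = False ∨ True = True
((T ∧ ¬(P ⊕ T)) ∨ Q) ⊕ P = True ⊕ False = True
(Q ⊕ U) ∨ (((T ∧ ¬(P ⊕ T)) ∨ Q) ⊕ P) = True ∨ True = True
(S ↔ R) → ((Q ⊕ U) ∨ (((T ∧ ¬(P ⊕ T)) ∨ Q) ⊕ P)) = False → True = True
U → R = False → True = True
P ↔ (U → R) = False ↔ True = False
(P ↔ (U → R)) → Q = False → True = True
((P ↔ (U → R)) → Q) → Q = True → True = True
T ↔ U = True ↔ False = False
(((P ↔ (U → R)) → Q) → Q) → (T ↔ U) = True → False = False
((S ↔ R) → ((Q ⊕ U) ∨ (((T ∧ ¬(P ⊕ T)) ∨ Q) ⊕ P))) ⊕ ((((P ↔ (U → R)) → Q) → Q) → (T ↔ U)) = True ⊕ False = True
T ⊕ (((S ↔ R) → ((Q ⊕ U) ∨ (((T ∧ ¬(P ⊕ T)) ∨ Q) ⊕ P))) ⊕ ((((P ↔ (U → R)) → Q) → Q) → (T ↔ U))) = True ⊕ True = False

False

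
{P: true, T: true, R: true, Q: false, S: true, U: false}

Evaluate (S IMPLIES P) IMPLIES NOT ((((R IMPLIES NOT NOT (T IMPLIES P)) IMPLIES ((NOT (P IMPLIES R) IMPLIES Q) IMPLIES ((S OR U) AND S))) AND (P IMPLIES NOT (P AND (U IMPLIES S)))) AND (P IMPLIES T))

true

Substituting P=true, T=true, R=true, Q=false, S=true, U=false:
S IMPLIES P = true IMPLIES true = true
T IMPLIES P = true IMPLIES true = true
NOT (T IMPLIES P) = NOT true = false
NOT NOT (T IMPLIES P) = NOT false = true
R IMPLIES NOT NOT (T IMPLIES P) = true IMPLIES true = true
P IMPLIES R = true IMPLIES true = true
NOT (P IMPLIES R) = NOT true = false
NOT (P IMPLIES R) IMPLIES Q = false IMPLIES false = true
S OR U = true OR false = true
(S OR U) AND S = true AND true = true
(NOT (P IMPLIES R) IMPLIES Q) IMPLIES ((S OR U) AND S) = true IMPLIES true = true
(R IMPLIES NOT NOT (T IMPLIES P)) IMPLIES ((NOT (P IMPLIES R) IMPLIES Q) IMPLIES ((S OR U) AND S)) = true IMPLIES true = true
U IMPLIES S = false IMPLIES true = true
P AND (U IMPLIES S) = true AND true = true
NOT (P AND (U IMPLIES S)) = NOT true = false
P IMPLIES NOT (P AND (U IMPLIES S)) = true IMPLIES false = false
((R IMPLIES NOT NOT (T IMPLIES P)) IMPLIES ((NOT (P IMPLIES R) IMPLIES Q) IMPLIES ((S OR U) AND S))) AND (P IMPLIES NOT (P AND (U IMPLIES S))) = true AND false = false
P IMPLIES T = true IMPLIES true = true
(((R IMPLIES NOT NOT (T IMPLIES P)) IMPLIES ((NOT (P IMPLIES R) IMPLIES Q) IMPLIES ((S OR U) AND S))) AND (P IMPLIES NOT (P AND (U IMPLIES S)))) AND (P IMPLIES T) = false AND true = false
NOT ((((R IMPLIES NOT NOT (T IMPLIES P)) IMPLIES ((NOT (P IMPLIES R) IMPLIES Q) IMPLIES ((S OR U) AND S))) AND (P IMPLIES NOT (P AND (U IMPLIES S)))) AND (P IMPLIES T)) = NOT false = true
(S IMPLIES P) IMPLIES NOT ((((R IMPLIES NOT NOT (T IMPLIES P)) IMPLIES ((NOT (P IMPLIES R) IMPLIES Q) IMPLIES ((S OR U) AND S))) AND (P IMPLIES NOT (P AND (U IMPLIES S)))) AND (P IMPLIES T)) = true IMPLIES true = true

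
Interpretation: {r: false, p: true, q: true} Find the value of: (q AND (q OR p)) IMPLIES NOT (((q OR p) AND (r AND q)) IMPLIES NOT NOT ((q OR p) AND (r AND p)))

false

q OR p = true OR true = true
q AND (q OR p) = true AND true = true
q OR p = true OR true = true
r AND q = false AND true = false
(q OR p) AND (r AND q) = true AND false = false
q OR p = true OR true = true
r AND p = false AND true = false
(q OR p) AND (r AND p) = true AND false = false
NOT ((q OR p) AND (r AND p)) = NOT false = true
NOT NOT ((q OR p) AND (r AND p)) = NOT true = false
((q OR p) AND (r AND q)) IMPLIES NOT NOT ((q OR p) AND (r AND p)) = false IMPLIES false = true
NOT (((q OR p) AND (r AND q)) IMPLIES NOT NOT ((q OR p) AND (r AND p))) = NOT true = false
(q AND (q OR p)) IMPLIES NOT (((q OR p) AND (r AND q)) IMPLIES NOT NOT ((q OR p) AND (r AND p))) = true IMPLIES false = false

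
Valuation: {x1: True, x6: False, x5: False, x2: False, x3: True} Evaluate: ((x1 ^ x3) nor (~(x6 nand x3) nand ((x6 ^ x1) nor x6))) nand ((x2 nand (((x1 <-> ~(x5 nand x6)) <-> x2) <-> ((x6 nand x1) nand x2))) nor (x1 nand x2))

True

x1 ^ x3 = True ^ True = False
x6 nand x3 = False nand True = True
~(x6 nand x3) = ~True = False
x6 ^ x1 = False ^ True = True
(x6 ^ x1) nor x6 = True nor False = False
~(x6 nand x3) nand ((x6 ^ x1) nor x6) = False nand False = True
(x1 ^ x3) nor (~(x6 nand x3) nand ((x6 ^ x1) nor x6)) = False nor True = False
x5 nand x6 = False nand False = True
~(x5 nand x6) = ~True = False
x1 <-> ~(x5 nand x6) = True <-> False = False
(x1 <-> ~(x5 nand x6)) <-> x2 = False <-> False = True
x6 nand x1 = False nand True = True
(x6 nand x1) nand x2 = True nand False = True
((x1 <-> ~(x5 nand x6)) <-> x2) <-> ((x6 nand x1) nand x2) = True <-> True = True
x2 nand (((x1 <-> ~(x5 nand x6)) <-> x2) <-> ((x6 nand x1) nand x2)) = False nand True = True
x1 nand x2 = True nand False = True
(x2 nand (((x1 <-> ~(x5 nand x6)) <-> x2) <-> ((x6 nand x1) nand x2))) nor (x1 nand x2) = True nor True = False
((x1 ^ x3) nor (~(x6 nand x3) nand ((x6 ^ x1) nor x6))) nand ((x2 nand (((x1 <-> ~(x5 nand x6)) <-> x2) <-> ((x6 nand x1) nand x2))) nor (x1 nand x2)) = False nand False = True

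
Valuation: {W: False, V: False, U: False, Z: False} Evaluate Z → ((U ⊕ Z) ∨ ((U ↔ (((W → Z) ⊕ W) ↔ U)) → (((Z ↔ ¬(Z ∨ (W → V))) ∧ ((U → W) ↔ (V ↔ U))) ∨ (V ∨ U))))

U ⊕ Z = False ⊕ False = False
W → Z = False → False = True
(W → Z) ⊕ W = True ⊕ False = True
((W → Z) ⊕ W) ↔ U = True ↔ False = False
U ↔ (((W → Z) ⊕ W) ↔ U) = False ↔ False = True
W → V = False → False = True
Z ∨ (W → V) = False ∨ True = True
¬(Z ∨ (W → V)) = ¬True = False
Z ↔ ¬(Z ∨ (W → V)) = False ↔ False = True
U → W = False → False = True
V ↔ U = False ↔ False = True
(U → W) ↔ (V ↔ U) = True ↔ True = True
(Z ↔ ¬(Z ∨ (W → V))) ∧ ((U → W) ↔ (V ↔ U)) = True ∧ True = True
V ∨ U = False ∨ False = False
((Z ↔ ¬(Z ∨ (W → V))) ∧ ((U → W) ↔ (V ↔ U))) ∨ (V ∨ U) = True ∨ False = True
(U ↔ (((W → Z) ⊕ W) ↔ U)) → (((Z ↔ ¬(Z ∨ (W → V))) ∧ ((U → W) ↔ (V ↔ U))) ∨ (V ∨ U)) = True → True = True
(U ⊕ Z) ∨ ((U ↔ (((W → Z) ⊕ W) ↔ U)) → (((Z ↔ ¬(Z ∨ (W → V))) ∧ ((U → W) ↔ (V ↔ U))) ∨ (V ∨ U))) = False ∨ True = True
Z → ((U ⊕ Z) ∨ ((U ↔ (((W → Z) ⊕ W) ↔ U)) → (((Z ↔ ¬(Z ∨ (W → V))) ∧ ((U → W) ↔ (V ↔ U))) ∨ (V ∨ U)))) = False → True = True

True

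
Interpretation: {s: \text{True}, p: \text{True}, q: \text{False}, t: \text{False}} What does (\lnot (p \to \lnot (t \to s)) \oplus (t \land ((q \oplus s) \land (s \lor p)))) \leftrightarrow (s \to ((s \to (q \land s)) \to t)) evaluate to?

t \to s = \text{False} \to \text{True} = \text{True}
\lnot (t \to s) = \lnot \text{True} = \text{False}
p \to \lnot (t \to s) = \text{True} \to \text{False} = \text{False}
\lnot (p \to \lnot (t \to s)) = \lnot \text{False} = \text{True}
q \oplus s = \text{False} \oplus \text{True} = \text{True}
s \lor p = \text{True} \lor \text{True} = \text{True}
(q \oplus s) \land (s \lor p) = \text{True} \land \text{True} = \text{True}
t \land ((q \oplus s) \land (s \lor p)) = \text{False} \land \text{True} = \text{False}
\lnot (p \to \lnot (t \to s)) \oplus (t \land ((q \oplus s) \land (s \lor p))) = \text{True} \oplus \text{False} = \text{True}
q \land s = \text{False} \land \text{True} = \text{False}
s \to (q \land s) = \text{True} \to \text{False} = \text{False}
(s \to (q \land s)) \to t = \text{False} \to \text{False} = \text{True}
s \to ((s \to (q \land s)) \to t) = \text{True} \to \text{True} = \text{True}
(\lnot (p \to \lnot (t \to s)) \oplus (t \land ((q \oplus s) \land (s \lor p)))) \leftrightarrow (s \to ((s \to (q \land s)) \to t)) = \text{True} \leftrightarrow \text{True} = \text{True}

\text{True}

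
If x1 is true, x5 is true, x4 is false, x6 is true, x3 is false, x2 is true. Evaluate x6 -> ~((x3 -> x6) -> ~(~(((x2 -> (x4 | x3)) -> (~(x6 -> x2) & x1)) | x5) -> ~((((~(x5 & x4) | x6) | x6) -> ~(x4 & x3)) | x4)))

T

x3 -> x6 = F -> T = T
x4 | x3 = F | F = F
x2 -> (x4 | x3) = T -> F = F
x6 -> x2 = T -> T = T
~(x6 -> x2) = ~T = F
~(x6 -> x2) & x1 = F & T = F
(x2 -> (x4 | x3)) -> (~(x6 -> x2) & x1) = F -> F = T
((x2 -> (x4 | x3)) -> (~(x6 -> x2) & x1)) | x5 = T | T = T
~(((x2 -> (x4 | x3)) -> (~(x6 -> x2) & x1)) | x5) = ~T = F
x5 & x4 = T & F = F
~(x5 & x4) = ~F = T
~(x5 & x4) | x6 = T | T = T
(~(x5 & x4) | x6) | x6 = T | T = T
x4 & x3 = F & F = F
~(x4 & x3) = ~F = T
((~(x5 & x4) | x6) | x6) -> ~(x4 & x3) = T -> T = T
(((~(x5 & x4) | x6) | x6) -> ~(x4 & x3)) | x4 = T | F = T
~((((~(x5 & x4) | x6) | x6) -> ~(x4 & x3)) | x4) = ~T = F
~(((x2 -> (x4 | x3)) -> (~(x6 -> x2) & x1)) | x5) -> ~((((~(x5 & x4) | x6) | x6) -> ~(x4 & x3)) | x4) = F -> F = T
~(~(((x2 -> (x4 | x3)) -> (~(x6 -> x2) & x1)) | x5) -> ~((((~(x5 & x4) | x6) | x6) -> ~(x4 & x3)) | x4)) = ~T = F
(x3 -> x6) -> ~(~(((x2 -> (x4 | x3)) -> (~(x6 -> x2) & x1)) | x5) -> ~((((~(x5 & x4) | x6) | x6) -> ~(x4 & x3)) | x4)) = T -> F = F
~((x3 -> x6) -> ~(~(((x2 -> (x4 | x3)) -> (~(x6 -> x2) & x1)) | x5) -> ~((((~(x5 & x4) | x6) | x6) -> ~(x4 & x3)) | x4))) = ~F = T
x6 -> ~((x3 -> x6) -> ~(~(((x2 -> (x4 | x3)) -> (~(x6 -> x2) & x1)) | x5) -> ~((((~(x5 & x4) | x6) | x6) -> ~(x4 & x3)) | x4))) = T -> T = T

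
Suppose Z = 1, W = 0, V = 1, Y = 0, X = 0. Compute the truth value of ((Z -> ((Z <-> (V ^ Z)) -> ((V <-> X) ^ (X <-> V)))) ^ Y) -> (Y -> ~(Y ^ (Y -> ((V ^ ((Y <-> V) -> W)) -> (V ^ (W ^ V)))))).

V ^ Z = 1 ^ 1 = 0
Z <-> (V ^ Z) = 1 <-> 0 = 0
V <-> X = 1 <-> 0 = 0
X <-> V = 0 <-> 1 = 0
(V <-> X) ^ (X <-> V) = 0 ^ 0 = 0
(Z <-> (V ^ Z)) -> ((V <-> X) ^ (X <-> V)) = 0 -> 0 = 1
Z -> ((Z <-> (V ^ Z)) -> ((V <-> X) ^ (X <-> V))) = 1 -> 1 = 1
(Z -> ((Z <-> (V ^ Z)) -> ((V <-> X) ^ (X <-> V)))) ^ Y = 1 ^ 0 = 1
Y <-> V = 0 <-> 1 = 0
(Y <-> V) -> W = 0 -> 0 = 1
V ^ ((Y <-> V) -> W) = 1 ^ 1 = 0
W ^ V = 0 ^ 1 = 1
V ^ (W ^ V) = 1 ^ 1 = 0
(V ^ ((Y <-> V) -> W)) -> (V ^ (W ^ V)) = 0 -> 0 = 1
Y -> ((V ^ ((Y <-> V) -> W)) -> (V ^ (W ^ V))) = 0 -> 1 = 1
Y ^ (Y -> ((V ^ ((Y <-> V) -> W)) -> (V ^ (W ^ V)))) = 0 ^ 1 = 1
~(Y ^ (Y -> ((V ^ ((Y <-> V) -> W)) -> (V ^ (W ^ V))))) = ~1 = 0
Y -> ~(Y ^ (Y -> ((V ^ ((Y <-> V) -> W)) -> (V ^ (W ^ V))))) = 0 -> 0 = 1
((Z -> ((Z <-> (V ^ Z)) -> ((V <-> X) ^ (X <-> V)))) ^ Y) -> (Y -> ~(Y ^ (Y -> ((V ^ ((Y <-> V) -> W)) -> (V ^ (W ^ V)))))) = 1 -> 1 = 1

1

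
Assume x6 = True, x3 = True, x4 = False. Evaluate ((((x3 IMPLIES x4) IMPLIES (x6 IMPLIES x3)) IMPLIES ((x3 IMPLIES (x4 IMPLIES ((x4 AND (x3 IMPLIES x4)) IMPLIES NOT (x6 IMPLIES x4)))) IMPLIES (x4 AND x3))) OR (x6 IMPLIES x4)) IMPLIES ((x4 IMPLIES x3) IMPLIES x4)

x3 IMPLIES x4 = True IMPLIES False = False
x6 IMPLIES x3 = True IMPLIES True = True
(x3 IMPLIES x4) IMPLIES (x6 IMPLIES x3) = False IMPLIES True = True
x3 IMPLIES x4 = True IMPLIES False = False
x4 AND (x3 IMPLIES x4) = False AND False = False
x6 IMPLIES x4 = True IMPLIES False = False
NOT (x6 IMPLIES x4) = NOT False = True
(x4 AND (x3 IMPLIES x4)) IMPLIES NOT (x6 IMPLIES x4) = False IMPLIES True = True
x4 IMPLIES ((x4 AND (x3 IMPLIES x4)) IMPLIES NOT (x6 IMPLIES x4)) = False IMPLIES True = True
x3 IMPLIES (x4 IMPLIES ((x4 AND (x3 IMPLIES x4)) IMPLIES NOT (x6 IMPLIES x4))) = True IMPLIES True = True
x4 AND x3 = False AND True = False
(x3 IMPLIES (x4 IMPLIES ((x4 AND (x3 IMPLIES x4)) IMPLIES NOT (x6 IMPLIES x4)))) IMPLIES (x4 AND x3) = True IMPLIES False = False
((x3 IMPLIES x4) IMPLIES (x6 IMPLIES x3)) IMPLIES ((x3 IMPLIES (x4 IMPLIES ((x4 AND (x3 IMPLIES x4)) IMPLIES NOT (x6 IMPLIES x4)))) IMPLIES (x4 AND x3)) = True IMPLIES False = False
x6 IMPLIES x4 = True IMPLIES False = False
(((x3 IMPLIES x4) IMPLIES (x6 IMPLIES x3)) IMPLIES ((x3 IMPLIES (x4 IMPLIES ((x4 AND (x3 IMPLIES x4)) IMPLIES NOT (x6 IMPLIES x4)))) IMPLIES (x4 AND x3))) OR (x6 IMPLIES x4) = False OR False = False
x4 IMPLIES x3 = False IMPLIES True = True
(x4 IMPLIES x3) IMPLIES x4 = True IMPLIES False = False
((((x3 IMPLIES x4) IMPLIES (x6 IMPLIES x3)) IMPLIES ((x3 IMPLIES (x4 IMPLIES ((x4 AND (x3 IMPLIES x4)) IMPLIES NOT (x6 IMPLIES x4)))) IMPLIES (x4 AND x3))) OR (x6 IMPLIES x4)) IMPLIES ((x4 IMPLIES x3) IMPLIES x4) = False IMPLIES False = True

True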